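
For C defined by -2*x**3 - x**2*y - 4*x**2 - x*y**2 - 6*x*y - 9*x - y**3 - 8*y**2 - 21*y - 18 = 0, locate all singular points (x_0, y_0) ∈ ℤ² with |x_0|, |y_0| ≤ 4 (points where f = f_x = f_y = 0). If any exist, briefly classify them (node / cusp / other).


Singular points: {(0, -3)}; classification: node.

Compute partial derivatives:
  f_x = -6*x**2 - 2*x*y - 8*x - y**2 - 6*y - 9.
  f_y = -x**2 - 2*x*y - 6*x - 3*y**2 - 16*y - 21.
Scan x_0 ∈ {−4, ..., 4}. For each x_0, f_y(x_0, y) is a polynomial in y; find its integer roots y ∈ {−4, ..., 4}, then test f_x and f at those candidates.
  x = -4: f_y(-4, y) = -3*y**2 - 8*y - 13; no integer root y with |y| ≤ 4.
  x = -3: f_y(-3, y) = -3*y**2 - 10*y - 12; no integer root y with |y| ≤ 4.
  x = -2: f_y(-2, y) = -3*y**2 - 12*y - 13; no integer root y with |y| ≤ 4.
  x = -1: f_y(-1, y) = -3*y**2 - 14*y - 16; vanishes at y ∈ {-2}. (-1, -2): f_x = -3 ≠ 0.
  x = 0: f_y(0, y) = -3*y**2 - 16*y - 21; vanishes at y ∈ {-3}. (0, -3): f_x = 0, f = 0 — SINGULAR.
  x = 1: f_y(1, y) = -3*y**2 - 18*y - 28; no integer root y with |y| ≤ 4.
  x = 2: f_y(2, y) = -3*y**2 - 20*y - 37; no integer root y with |y| ≤ 4.
  x = 3: f_y(3, y) = -3*y**2 - 22*y - 48; no integer root y with |y| ≤ 4.
  x = 4: f_y(4, y) = -3*y**2 - 24*y - 61; no integer root y with |y| ≤ 4.
Only singular point on the grid: (0, -3).
Classify: substitute x = 0 + u, y = -3 + v and expand: f = -2*u**3 - u**2*v - u**2 - u*v**2 - v**3 + v**2.
No constant or linear terms (consistent with a singular point). Quadratic part: -u**2 + v**2. Cubic part: -2*u**3 - u**2*v - u*v**2 - v**3.
The quadratic part v**2 - u**2 = (v − u)(v + u) splits into two distinct linear factors, so there are two distinct tangent lines y − -3 = ±(x − 0) — this is a node (ordinary double point).
Classification: node.


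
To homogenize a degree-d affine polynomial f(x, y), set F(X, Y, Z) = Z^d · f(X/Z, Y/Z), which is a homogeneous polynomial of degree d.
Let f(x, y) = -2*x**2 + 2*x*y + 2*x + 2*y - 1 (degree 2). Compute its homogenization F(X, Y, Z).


F(X, Y, Z) = -2*X**2 + 2*X*Y + 2*X*Z + 2*Y*Z - Z**2

deg(f) = 2.
Substitute x = X/Z, y = Y/Z into f, then multiply by Z^2.
  monomial -2·x^2·y^0 ↦ -2·X^2·Y^0·Z^0.
  monomial 2·x^1·y^1 ↦ 2·X^1·Y^1·Z^0.
  monomial 2·x^1·y^0 ↦ 2·X^1·Y^0·Z^1.
  monomial 2·x^0·y^1 ↦ 2·X^0·Y^1·Z^1.
  monomial -1·x^0·y^0 ↦ -1·X^0·Y^0·Z^2.
Collecting: F(X, Y, Z) = -2*X**2 + 2*X*Y + 2*X*Z + 2*Y*Z - Z**2.


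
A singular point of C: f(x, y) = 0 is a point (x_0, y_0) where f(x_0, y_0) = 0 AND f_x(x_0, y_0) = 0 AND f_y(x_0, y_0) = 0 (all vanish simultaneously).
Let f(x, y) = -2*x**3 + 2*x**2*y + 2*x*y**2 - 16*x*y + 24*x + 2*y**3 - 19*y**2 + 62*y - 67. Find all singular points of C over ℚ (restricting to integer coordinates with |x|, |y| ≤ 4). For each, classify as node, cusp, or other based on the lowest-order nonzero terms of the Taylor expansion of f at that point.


Singular points: {(1, 3)}; classification: cusp.

Compute partial derivatives:
  f_x = -6*x**2 + 4*x*y + 2*y**2 - 16*y + 24.
  f_y = 2*x**2 + 4*x*y - 16*x + 6*y**2 - 38*y + 62.
Scan x_0 ∈ {−4, ..., 4}. For each x_0, f_y(x_0, y) is a polynomial in y; find its integer roots y ∈ {−4, ..., 4}, then test f_x and f at those candidates.
  x = -4: f_y(-4, y) = 6*y**2 - 54*y + 158; no integer root y with |y| ≤ 4.
  x = -3: f_y(-3, y) = 6*y**2 - 50*y + 128; no integer root y with |y| ≤ 4.
  x = -2: f_y(-2, y) = 6*y**2 - 46*y + 102; no integer root y with |y| ≤ 4.
  x = -1: f_y(-1, y) = 6*y**2 - 42*y + 80; no integer root y with |y| ≤ 4.
  x = 0: f_y(0, y) = 6*y**2 - 38*y + 62; no integer root y with |y| ≤ 4.
  x = 1: f_y(1, y) = 6*y**2 - 34*y + 48; vanishes at y ∈ {3}. (1, 3): f_x = 0, f = 0 — SINGULAR.
  x = 2: f_y(2, y) = 6*y**2 - 30*y + 38; no integer root y with |y| ≤ 4.
  x = 3: f_y(3, y) = 6*y**2 - 26*y + 32; no integer root y with |y| ≤ 4.
  x = 4: f_y(4, y) = 6*y**2 - 22*y + 30; no integer root y with |y| ≤ 4.
Only singular point on the grid: (1, 3).
Classify: substitute x = 1 + u, y = 3 + v and expand: f = -2*u**3 + 2*u**2*v + 2*u*v**2 + 2*v**3 + v**2.
No constant or linear terms (consistent with a singular point). Quadratic part: v**2. Cubic part: -2*u**3 + 2*u**2*v + 2*u*v**2 + 2*v**3.
The quadratic part v**2 is a perfect square, so there is a single (double) tangent line v = 0, i.e. y = 3. Restricting the cubic part to that line (v = 0) leaves -2*u**3 ≠ 0, so f is not divisible by v and the branch is v² ≈ 2*u**3 to lowest order — this is a cusp.
Classification: cusp.


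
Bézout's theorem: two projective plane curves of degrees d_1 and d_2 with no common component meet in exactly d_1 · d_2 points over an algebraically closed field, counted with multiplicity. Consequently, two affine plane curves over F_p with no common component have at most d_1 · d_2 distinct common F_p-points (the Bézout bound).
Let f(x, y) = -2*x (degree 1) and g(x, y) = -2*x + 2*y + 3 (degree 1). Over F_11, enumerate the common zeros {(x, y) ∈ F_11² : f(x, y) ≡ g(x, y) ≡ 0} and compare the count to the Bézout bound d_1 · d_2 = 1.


Common zeros: {(0, 4)}; count = 1; Bézout bound = 1.

deg(f) = 1, deg(g) = 1, so Bézout bound = 1.
Scan x ∈ F_11. For each x, list the y ∈ F_11 with f(x, y) ≡ 0 and those with g(x, y) ≡ 0 (mod 11); the common zeros in that column are the intersection.
  x = 0: f ≡ 0 at y ∈ {0, 1, 2, 3, 4, 5, 6, 7, 8, 9, 10}; g ≡ 0 at y ∈ {4}; common: {4}.
  x = 1: f ≡ 0 at y ∈ ∅; g ≡ 0 at y ∈ {5}; common: ∅.
  x = 2: f ≡ 0 at y ∈ ∅; g ≡ 0 at y ∈ {6}; common: ∅.
  x = 3: f ≡ 0 at y ∈ ∅; g ≡ 0 at y ∈ {7}; common: ∅.
  x = 4: f ≡ 0 at y ∈ ∅; g ≡ 0 at y ∈ {8}; common: ∅.
  x = 5: f ≡ 0 at y ∈ ∅; g ≡ 0 at y ∈ {9}; common: ∅.
  x = 6: f ≡ 0 at y ∈ ∅; g ≡ 0 at y ∈ {10}; common: ∅.
  x = 7: f ≡ 0 at y ∈ ∅; g ≡ 0 at y ∈ {0}; common: ∅.
  x = 8: f ≡ 0 at y ∈ ∅; g ≡ 0 at y ∈ {1}; common: ∅.
  x = 9: f ≡ 0 at y ∈ ∅; g ≡ 0 at y ∈ {2}; common: ∅.
  x = 10: f ≡ 0 at y ∈ ∅; g ≡ 0 at y ∈ {3}; common: ∅.
Collecting: common zeros = {(0, 4)}, so the count is 1.
Comparison with the Bézout bound: 1 ≤ 1 = deg(f)·deg(g), as expected for curves with no common component (the bound is attained).


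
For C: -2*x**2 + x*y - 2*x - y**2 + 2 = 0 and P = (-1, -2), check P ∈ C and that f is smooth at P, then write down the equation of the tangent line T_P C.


Tangent line at P: 3*y + 6 = 0.

Step 1: f(-1, -2) = 0, so P lies on C.
Step 2: partial derivatives
  f_x(x, y) = -4*x + y - 2, f_y(x, y) = x - 2*y.
  f_x(P) = 0, f_y(P) = 3 (gradient nonzero, so P is smooth).
Step 3: tangent line at P: 0·(x − -1) + 3·(y − -2) = 0.
Expanding: 3*y + 6 = 0.


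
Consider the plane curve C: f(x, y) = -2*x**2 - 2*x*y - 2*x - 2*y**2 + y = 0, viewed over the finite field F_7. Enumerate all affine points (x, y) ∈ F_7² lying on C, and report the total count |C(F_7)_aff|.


Affine F_7-points: {(0, 0), (0, 4), (1, 1), (1, 2), (2, 4), (2, 5), (3, 2), (3, 6), (4, 1), (4, 6), (5, 3), (6, 0), (6, 5)}; count = 13.

For each of the 49 pairs (x, y) ∈ F_7², evaluate f(x, y) mod 7. Record the zeros.
  x = 0: [0↦0, 1↦6, 2↦1, 3↦6, 4↦0, 5↦4, 6↦4]  zeros at y ∈ {0, 4}
  x = 1: [0↦3, 1↦0, 2↦0, 3↦3, 4↦2, 5↦4, 6↦2]  zeros at y ∈ {1, 2}
  x = 2: [0↦2, 1↦4, 2↦2, 3↦3, 4↦0, 5↦0, 6↦3]  zeros at y ∈ {4, 5}
  x = 3: [0↦4, 1↦4, 2↦0, 3↦6, 4↦1, 5↦6, 6↦0]  zeros at y ∈ {2, 6}
  x = 4: [0↦2, 1↦0, 2↦1, 3↦5, 4↦5, 5↦1, 6↦0]  zeros at y ∈ {1, 6}
  x = 5: [0↦3, 1↦6, 2↦5, 3↦0, 4↦5, 5↦6, 6↦3]  zeros at y ∈ {3}
  x = 6: [0↦0, 1↦1, 2↦5, 3↦5, 4↦1, 5↦0, 6↦2]  zeros at y ∈ {0, 5}
Collecting zeros: affine points = {(0, 0), (0, 4), (1, 1), (1, 2), (2, 4), (2, 5), (3, 2), (3, 6), (4, 1), (4, 6), (5, 3), (6, 0), (6, 5)}.
Total count |C(F_7)_aff| = 13.


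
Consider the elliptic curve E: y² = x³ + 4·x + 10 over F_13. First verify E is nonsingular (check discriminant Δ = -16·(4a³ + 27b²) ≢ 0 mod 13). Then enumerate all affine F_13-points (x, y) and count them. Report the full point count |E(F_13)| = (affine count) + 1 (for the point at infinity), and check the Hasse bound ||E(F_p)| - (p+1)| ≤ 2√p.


Affine points = {(0, 6), (0, 7), (2, 0), (3, 6), (3, 7), (4, 5), (4, 8), (5, 5), (5, 8), (6, 4), (6, 9), (7, 2), (7, 11), (10, 6), (10, 7)}; affine count = 15; |E(F_13)| = 16.

Discriminant check: Δ ∝ 4a³ + 27b² = 4·4³ + 27·10² = 4·64 + 27·100 ≡ 5 (mod 13). Nonzero ⇒ E is nonsingular.
For each x ∈ F_13, compute rhs = x³ + 4·x + 10 mod 13, then count y ∈ F_13 with y² ≡ rhs.
  x = 0: rhs = 10, matching y values: 6, 7 (2 points).
  x = 1: rhs = 2, matching y values: none (0 points).
  x = 2: rhs = 0, matching y values: 0 (1 points).
  x = 3: rhs = 10, matching y values: 6, 7 (2 points).
  x = 4: rhs = 12, matching y values: 5, 8 (2 points).
  x = 5: rhs = 12, matching y values: 5, 8 (2 points).
  x = 6: rhs = 3, matching y values: 4, 9 (2 points).
  x = 7: rhs = 4, matching y values: 2, 11 (2 points).
  x = 8: rhs = 8, matching y values: none (0 points).
  x = 9: rhs = 8, matching y values: none (0 points).
  x = 10: rhs = 10, matching y values: 6, 7 (2 points).
  x = 11: rhs = 7, matching y values: none (0 points).
  x = 12: rhs = 5, matching y values: none (0 points).
Total affine count: 15.
Full point count |E(F_13)| = 15 + 1 = 16.
Hasse bound: |16 − (13+1)| = |2| = 2 ≤ 2√13 ≈ 7.2111 ✓.


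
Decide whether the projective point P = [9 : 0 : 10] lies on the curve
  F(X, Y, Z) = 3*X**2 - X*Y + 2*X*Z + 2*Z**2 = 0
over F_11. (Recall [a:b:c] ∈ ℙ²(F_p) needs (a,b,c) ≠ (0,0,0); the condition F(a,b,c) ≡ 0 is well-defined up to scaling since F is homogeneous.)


F(9,0,10) ≡ 7 (mod 11); P is NOT on the curve.

Evaluate F(9, 0, 10) term-by-term (mod 11).
  3*X**2 ↦ 3·81·1·1 = 243
  -X*Y ↦ -1·9·0·1 = 0
  2*X*Z ↦ 2·9·1·10 = 180
  2*Z**2 ↦ 2·1·1·100 = 200
Sum: F(9, 0, 10) = (243) + (0) + (180) + (200) = 623.
Reducing mod 11: 623 ≡ 7 (mod 11).
Since F(a, b, c) ≡ 7 ≠ 0 (mod 11), P does NOT lie on the curve.


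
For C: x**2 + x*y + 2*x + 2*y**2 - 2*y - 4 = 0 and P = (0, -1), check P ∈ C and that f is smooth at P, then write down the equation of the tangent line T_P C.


Tangent line at P: x - 6*y - 6 = 0.

Step 1: f(0, -1) = 0, so P lies on C.
Step 2: partial derivatives
  f_x(x, y) = 2*x + y + 2, f_y(x, y) = x + 4*y - 2.
  f_x(P) = 1, f_y(P) = -6 (gradient nonzero, so P is smooth).
Step 3: tangent line at P: 1·(x − 0) + -6·(y − -1) = 0.
Expanding: x - 6*y - 6 = 0.


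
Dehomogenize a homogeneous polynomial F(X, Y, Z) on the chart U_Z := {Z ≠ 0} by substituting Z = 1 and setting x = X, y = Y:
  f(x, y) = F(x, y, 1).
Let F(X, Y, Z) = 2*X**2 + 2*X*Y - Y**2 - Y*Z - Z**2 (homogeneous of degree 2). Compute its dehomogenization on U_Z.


f(x, y) = 2*x**2 + 2*x*y - y**2 - y - 1

On U_Z we set Z = 1. Each monomial c·X^i·Y^j·Z^k in F becomes c·x^i·y^j·1^k = c·x^i·y^j.
Substituting Z = 1: F(X, Y, 1) = 2*x**2 + 2*x*y - y**2 - y - 1.
Note: deg(f) ≤ deg(F) = 2; strict inequality happens when F is divisible by Z (lost terms).


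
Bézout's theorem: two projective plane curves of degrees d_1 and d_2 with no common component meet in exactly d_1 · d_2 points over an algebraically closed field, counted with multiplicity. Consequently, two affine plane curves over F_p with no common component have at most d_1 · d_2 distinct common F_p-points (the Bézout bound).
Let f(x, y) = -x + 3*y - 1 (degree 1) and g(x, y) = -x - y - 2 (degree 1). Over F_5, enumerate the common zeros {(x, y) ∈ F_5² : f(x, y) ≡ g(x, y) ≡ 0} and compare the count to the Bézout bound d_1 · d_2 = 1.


Common zeros: {(2, 1)}; count = 1; Bézout bound = 1.

deg(f) = 1, deg(g) = 1, so Bézout bound = 1.
Scan x ∈ F_5. For each x, list the y ∈ F_5 with f(x, y) ≡ 0 and those with g(x, y) ≡ 0 (mod 5); the common zeros in that column are the intersection.
  x = 0: f ≡ 0 at y ∈ {2}; g ≡ 0 at y ∈ {3}; common: ∅.
  x = 1: f ≡ 0 at y ∈ {4}; g ≡ 0 at y ∈ {2}; common: ∅.
  x = 2: f ≡ 0 at y ∈ {1}; g ≡ 0 at y ∈ {1}; common: {1}.
  x = 3: f ≡ 0 at y ∈ {3}; g ≡ 0 at y ∈ {0}; common: ∅.
  x = 4: f ≡ 0 at y ∈ {0}; g ≡ 0 at y ∈ {4}; common: ∅.
Collecting: common zeros = {(2, 1)}, so the count is 1.
Comparison with the Bézout bound: 1 ≤ 1 = deg(f)·deg(g), as expected for curves with no common component (the bound is attained).


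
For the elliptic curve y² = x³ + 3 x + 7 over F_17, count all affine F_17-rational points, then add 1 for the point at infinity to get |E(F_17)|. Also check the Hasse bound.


Affine points = {(2, 2), (2, 15), (3, 3), (3, 14), (4, 7), (4, 10), (8, 4), (8, 13), (9, 7), (9, 10), (10, 0), (13, 4), (13, 13)}; affine count = 13; |E(F_17)| = 14.

Discriminant check: Δ ∝ 4a³ + 27b² = 4·3³ + 27·7² = 4·27 + 27·49 ≡ 3 (mod 17). Nonzero ⇒ E is nonsingular.
For each x ∈ F_17, compute rhs = x³ + 3·x + 7 mod 17, then count y ∈ F_17 with y² ≡ rhs.
  x = 0: rhs = 7, matching y values: none (0 points).
  x = 1: rhs = 11, matching y values: none (0 points).
  x = 2: rhs = 4, matching y values: 2, 15 (2 points).
  x = 3: rhs = 9, matching y values: 3, 14 (2 points).
  x = 4: rhs = 15, matching y values: 7, 10 (2 points).
  x = 5: rhs = 11, matching y values: none (0 points).
  x = 6: rhs = 3, matching y values: none (0 points).
  x = 7: rhs = 14, matching y values: none (0 points).
  x = 8: rhs = 16, matching y values: 4, 13 (2 points).
  x = 9: rhs = 15, matching y values: 7, 10 (2 points).
  x = 10: rhs = 0, matching y values: 0 (1 points).
  x = 11: rhs = 11, matching y values: none (0 points).
  x = 12: rhs = 3, matching y values: none (0 points).
  x = 13: rhs = 16, matching y values: 4, 13 (2 points).
  x = 14: rhs = 5, matching y values: none (0 points).
  x = 15: rhs = 10, matching y values: none (0 points).
  x = 16: rhs = 3, matching y values: none (0 points).
Total affine count: 13.
Full point count |E(F_17)| = 13 + 1 = 14.
Hasse bound: |14 − (17+1)| = |-4| = 4 ≤ 2√17 ≈ 8.2462 ✓.


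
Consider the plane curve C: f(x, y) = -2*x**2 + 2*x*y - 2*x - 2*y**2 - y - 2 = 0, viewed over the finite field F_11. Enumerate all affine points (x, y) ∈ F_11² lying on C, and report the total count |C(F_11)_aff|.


Affine F_11-points: {(3, 9), (3, 10), (5, 1), (5, 9), (6, 1), (6, 10), (7, 5), (7, 7), (8, 5), (8, 8), (10, 7), (10, 8)}; count = 12.

For each of the 121 pairs (x, y) ∈ F_11², evaluate f(x, y) mod 11. Record the zeros.
  x = 0: [0↦9, 1↦6, 2↦10, 3↦10, 4↦6, 5↦9, 6↦8, 7↦3, 8↦5, 9↦3, 10↦8]  zeros at y ∈ ∅
  x = 1: [0↦5, 1↦4, 2↦10, 3↦1, 4↦10, 5↦4, 6↦5, 7↦2, 8↦6, 9↦6, 10↦2]  zeros at y ∈ ∅
  x = 2: [0↦8, 1↦9, 2↦6, 3↦10, 4↦10, 5↦6, 6↦9, 7↦8, 8↦3, 9↦5, 10↦3]  zeros at y ∈ ∅
  x = 3: [0↦7, 1↦10, 2↦9, 3↦4, 4↦6, 5↦4, 6↦9, 7↦10, 8↦7, 9↦0, 10↦0]  zeros at y ∈ {9, 10}
  x = 4: [0↦2, 1↦7, 2↦8, 3↦5, 4↦9, 5↦9, 6↦5, 7↦8, 8↦7, 9↦2, 10↦4]  zeros at y ∈ ∅
  x = 5: [0↦4, 1↦0, 2↦3, 3↦2, 4↦8, 5↦10, 6↦8, 7↦2, 8↦3, 9↦0, 10↦4]  zeros at y ∈ {1, 9}
  x = 6: [0↦2, 1↦0, 2↦5, 3↦6, 4↦3, 5↦7, 6↦7, 7↦3, 8↦6, 9↦5, 10↦0]  zeros at y ∈ {1, 10}
  x = 7: [0↦7, 1↦7, 2↦3, 3↦6, 4↦5, 5↦0, 6↦2, 7↦0, 8↦5, 9↦6, 10↦3]  zeros at y ∈ {5, 7}
  x = 8: [0↦8, 1↦10, 2↦8, 3↦2, 4↦3, 5↦0, 6↦4, 7↦4, 8↦0, 9↦3, 10↦2]  zeros at y ∈ {5, 8}
  x = 9: [0↦5, 1↦9, 2↦9, 3↦5, 4↦8, 5↦7, 6↦2, 7↦4, 8↦2, 9↦7, 10↦8]  zeros at y ∈ ∅
  x = 10: [0↦9, 1↦4, 2↦6, 3↦4, 4↦9, 5↦10, 6↦7, 7↦0, 8↦0, 9↦7, 10↦10]  zeros at y ∈ {7, 8}
Collecting zeros: affine points = {(3, 9), (3, 10), (5, 1), (5, 9), (6, 1), (6, 10), (7, 5), (7, 7), (8, 5), (8, 8), (10, 7), (10, 8)}.
Total count |C(F_11)_aff| = 12.


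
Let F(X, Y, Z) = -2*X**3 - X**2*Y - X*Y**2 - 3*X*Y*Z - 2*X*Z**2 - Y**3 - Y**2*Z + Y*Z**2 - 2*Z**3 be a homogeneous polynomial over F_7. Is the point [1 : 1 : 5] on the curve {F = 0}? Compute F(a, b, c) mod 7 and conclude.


F(1,1,5) ≡ 1 (mod 7); P is NOT on the curve.

Evaluate F(1, 1, 5) term-by-term (mod 7).
  -2*X**3 ↦ -2·1·1·1 = -2
  -X**2*Y ↦ -1·1·1·1 = -1
  -X*Y**2 ↦ -1·1·1·1 = -1
  -3*X*Y*Z ↦ -3·1·1·5 = -15
  -2*X*Z**2 ↦ -2·1·1·25 = -50
  -Y**3 ↦ -1·1·1·1 = -1
  -Y**2*Z ↦ -1·1·1·5 = -5
  Y*Z**2 ↦ 1·1·1·25 = 25
  -2*Z**3 ↦ -2·1·1·125 = -250
Sum: F(1, 1, 5) = (-2) + (-1) + (-1) + (-15) + (-50) + (-1) + (-5) + (25) + (-250) = -300.
Reducing mod 7: -300 ≡ 1 (mod 7).
Since F(a, b, c) ≡ 1 ≠ 0 (mod 7), P does NOT lie on the curve.


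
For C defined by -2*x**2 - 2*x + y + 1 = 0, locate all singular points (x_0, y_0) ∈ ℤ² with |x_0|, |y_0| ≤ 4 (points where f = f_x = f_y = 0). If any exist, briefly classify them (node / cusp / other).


No singular points in the scanned grid; C is smooth there.

Compute partial derivatives:
  f_x = -4*x - 2.
  f_y = 1.
f_y = 1 is a nonzero constant, so f_y never vanishes: no point (x, y) can satisfy f = f_x = f_y = 0. In particular no (x, y) ∈ {−4, ..., 4}² is singular; the curve is smooth.


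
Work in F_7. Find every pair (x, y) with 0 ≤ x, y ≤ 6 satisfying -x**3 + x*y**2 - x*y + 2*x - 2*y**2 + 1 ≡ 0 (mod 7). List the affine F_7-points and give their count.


Affine F_7-points: {(0, 2), (0, 5), (1, 1), (1, 5), (2, 2), (4, 3), (4, 6), (5, 2), (6, 0), (6, 5)}; count = 10.

For each of the 49 pairs (x, y) ∈ F_7², evaluate f(x, y) mod 7. Record the zeros.
  x = 0: [0↦1, 1↦6, 2↦0, 3↦4, 4↦4, 5↦0, 6↦6]  zeros at y ∈ {2, 5}
  x = 1: [0↦2, 1↦0, 2↦3, 3↦4, 4↦3, 5↦0, 6↦2]  zeros at y ∈ {1, 5}
  x = 2: [0↦4, 1↦2, 2↦0, 3↦5, 4↦3, 5↦1, 6↦6]  zeros at y ∈ {2}
  x = 3: [0↦1, 1↦6, 2↦6, 3↦1, 4↦5, 5↦4, 6↦5]  zeros at y ∈ ∅
  x = 4: [0↦1, 1↦6, 2↦1, 3↦0, 4↦3, 5↦3, 6↦0]  zeros at y ∈ {3, 6}
  x = 5: [0↦5, 1↦3, 2↦0, 3↦3, 4↦5, 5↦6, 6↦6]  zeros at y ∈ {2}
  x = 6: [0↦0, 1↦5, 2↦4, 3↦4, 4↦5, 5↦0, 6↦3]  zeros at y ∈ {0, 5}
Collecting zeros: affine points = {(0, 2), (0, 5), (1, 1), (1, 5), (2, 2), (4, 3), (4, 6), (5, 2), (6, 0), (6, 5)}.
Total count |C(F_7)_aff| = 10.


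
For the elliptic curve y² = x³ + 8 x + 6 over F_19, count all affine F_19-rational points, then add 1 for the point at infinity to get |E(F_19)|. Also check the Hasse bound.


Affine points = {(0, 5), (0, 14), (2, 7), (2, 12), (3, 0), (4, 8), (4, 11), (5, 0), (6, 2), (6, 17), (7, 5), (7, 14), (9, 3), (9, 16), (11, 0), (12, 5), (12, 14), (15, 9), (15, 10), (17, 1), (17, 18), (18, 4), (18, 15)}; affine count = 23; |E(F_19)| = 24.

Discriminant check: Δ ∝ 4a³ + 27b² = 4·8³ + 27·6² = 4·512 + 27·36 ≡ 18 (mod 19). Nonzero ⇒ E is nonsingular.
For each x ∈ F_19, compute rhs = x³ + 8·x + 6 mod 19, then count y ∈ F_19 with y² ≡ rhs.
  x = 0: rhs = 6, matching y values: 5, 14 (2 points).
  x = 1: rhs = 15, matching y values: none (0 points).
  x = 2: rhs = 11, matching y values: 7, 12 (2 points).
  x = 3: rhs = 0, matching y values: 0 (1 points).
  x = 4: rhs = 7, matching y values: 8, 11 (2 points).
  x = 5: rhs = 0, matching y values: 0 (1 points).
  x = 6: rhs = 4, matching y values: 2, 17 (2 points).
  x = 7: rhs = 6, matching y values: 5, 14 (2 points).
  x = 8: rhs = 12, matching y values: none (0 points).
  x = 9: rhs = 9, matching y values: 3, 16 (2 points).
  x = 10: rhs = 3, matching y values: none (0 points).
  x = 11: rhs = 0, matching y values: 0 (1 points).
  x = 12: rhs = 6, matching y values: 5, 14 (2 points).
  x = 13: rhs = 8, matching y values: none (0 points).
  x = 14: rhs = 12, matching y values: none (0 points).
  x = 15: rhs = 5, matching y values: 9, 10 (2 points).
  x = 16: rhs = 12, matching y values: none (0 points).
  x = 17: rhs = 1, matching y values: 1, 18 (2 points).
  x = 18: rhs = 16, matching y values: 4, 15 (2 points).
Total affine count: 23.
Full point count |E(F_19)| = 23 + 1 = 24.
Hasse bound: |24 − (19+1)| = |4| = 4 ≤ 2√19 ≈ 8.7178 ✓.


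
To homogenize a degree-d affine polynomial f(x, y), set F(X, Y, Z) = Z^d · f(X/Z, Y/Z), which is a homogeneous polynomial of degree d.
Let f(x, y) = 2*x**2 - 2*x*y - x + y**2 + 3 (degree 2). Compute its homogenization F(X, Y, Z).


F(X, Y, Z) = 2*X**2 - 2*X*Y - X*Z + Y**2 + 3*Z**2

deg(f) = 2.
Substitute x = X/Z, y = Y/Z into f, then multiply by Z^2.
  monomial 2·x^2·y^0 ↦ 2·X^2·Y^0·Z^0.
  monomial -2·x^1·y^1 ↦ -2·X^1·Y^1·Z^0.
  monomial -1·x^1·y^0 ↦ -1·X^1·Y^0·Z^1.
  monomial 1·x^0·y^2 ↦ 1·X^0·Y^2·Z^0.
  monomial 3·x^0·y^0 ↦ 3·X^0·Y^0·Z^2.
Collecting: F(X, Y, Z) = 2*X**2 - 2*X*Y - X*Z + Y**2 + 3*Z**2.


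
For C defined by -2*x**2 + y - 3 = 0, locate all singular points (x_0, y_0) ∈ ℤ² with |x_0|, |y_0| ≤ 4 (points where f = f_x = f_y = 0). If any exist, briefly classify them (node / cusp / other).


No singular points in the scanned grid; C is smooth there.

Compute partial derivatives:
  f_x = -4*x.
  f_y = 1.
f_y = 1 is a nonzero constant, so f_y never vanishes: no point (x, y) can satisfy f = f_x = f_y = 0. In particular no (x, y) ∈ {−4, ..., 4}² is singular; the curve is smooth.


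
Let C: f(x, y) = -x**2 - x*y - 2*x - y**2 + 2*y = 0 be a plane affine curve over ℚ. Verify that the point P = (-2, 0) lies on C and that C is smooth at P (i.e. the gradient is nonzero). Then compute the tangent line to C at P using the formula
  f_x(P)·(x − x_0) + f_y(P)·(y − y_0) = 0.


Tangent line at P: 2*x + 4*y + 4 = 0.

Step 1: f(-2, 0) = 0, so P lies on C.
Step 2: partial derivatives
  f_x(x, y) = -2*x - y - 2, f_y(x, y) = -x - 2*y + 2.
  f_x(P) = 2, f_y(P) = 4 (gradient nonzero, so P is smooth).
Step 3: tangent line at P: 2·(x − -2) + 4·(y − 0) = 0.
Expanding: 2*x + 4*y + 4 = 0.


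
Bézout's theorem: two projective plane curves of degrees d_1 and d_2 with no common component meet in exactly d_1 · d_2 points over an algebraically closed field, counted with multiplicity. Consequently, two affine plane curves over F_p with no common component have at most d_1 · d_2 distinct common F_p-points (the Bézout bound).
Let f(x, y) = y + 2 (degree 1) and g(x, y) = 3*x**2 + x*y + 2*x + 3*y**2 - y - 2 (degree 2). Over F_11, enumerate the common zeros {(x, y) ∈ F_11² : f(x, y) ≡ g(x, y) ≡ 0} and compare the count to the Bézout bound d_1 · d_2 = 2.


Common zeros: ∅; count = 0; Bézout bound = 2.

deg(f) = 1, deg(g) = 2, so Bézout bound = 2.
Scan x ∈ F_11. For each x, list the y ∈ F_11 with f(x, y) ≡ 0 and those with g(x, y) ≡ 0 (mod 11); the common zeros in that column are the intersection.
  x = 0: f ≡ 0 at y ∈ {9}; g ≡ 0 at y ∈ {1, 3}; common: ∅.
  x = 1: f ≡ 0 at y ∈ {9}; g ≡ 0 at y ∈ ∅; common: ∅.
  x = 2: f ≡ 0 at y ∈ {9}; g ≡ 0 at y ∈ {3, 4}; common: ∅.
  x = 3: f ≡ 0 at y ∈ {9}; g ≡ 0 at y ∈ ∅; common: ∅.
  x = 4: f ≡ 0 at y ∈ {9}; g ≡ 0 at y ∈ ∅; common: ∅.
  x = 5: f ≡ 0 at y ∈ {9}; g ≡ 0 at y ∈ ∅; common: ∅.
  x = 6: f ≡ 0 at y ∈ {9}; g ≡ 0 at y ∈ ∅; common: ∅.
  x = 7: f ≡ 0 at y ∈ {9}; g ≡ 0 at y ∈ {4, 5}; common: ∅.
  x = 8: f ≡ 0 at y ∈ {9}; g ≡ 0 at y ∈ ∅; common: ∅.
  x = 9: f ≡ 0 at y ∈ {9}; g ≡ 0 at y ∈ {5, 7}; common: ∅.
  x = 10: f ≡ 0 at y ∈ {9}; g ≡ 0 at y ∈ {1, 7}; common: ∅.
Collecting: common zeros = ∅, so the count is 0.
Comparison with the Bézout bound: 0 ≤ 2 = deg(f)·deg(g), as expected for curves with no common component (the affine F_11-count falls short of the bound because intersections may lie at infinity, over extension fields, or carry multiplicity).


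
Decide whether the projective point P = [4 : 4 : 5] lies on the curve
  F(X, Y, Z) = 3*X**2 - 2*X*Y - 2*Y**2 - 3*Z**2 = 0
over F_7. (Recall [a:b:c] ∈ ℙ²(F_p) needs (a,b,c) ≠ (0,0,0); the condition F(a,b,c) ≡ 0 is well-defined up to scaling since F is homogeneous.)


F(4,4,5) ≡ 0 (mod 7); P is on the curve.

Evaluate F(4, 4, 5) term-by-term (mod 7).
  3*X**2 ↦ 3·16·1·1 = 48
  -2*X*Y ↦ -2·4·4·1 = -32
  -2*Y**2 ↦ -2·1·16·1 = -32
  -3*Z**2 ↦ -3·1·1·25 = -75
Sum: F(4, 4, 5) = (48) + (-32) + (-32) + (-75) = -91.
Reducing mod 7: -91 ≡ 0 (mod 7).
Since F(a, b, c) ≡ 0 (mod 7), P lies on the curve.


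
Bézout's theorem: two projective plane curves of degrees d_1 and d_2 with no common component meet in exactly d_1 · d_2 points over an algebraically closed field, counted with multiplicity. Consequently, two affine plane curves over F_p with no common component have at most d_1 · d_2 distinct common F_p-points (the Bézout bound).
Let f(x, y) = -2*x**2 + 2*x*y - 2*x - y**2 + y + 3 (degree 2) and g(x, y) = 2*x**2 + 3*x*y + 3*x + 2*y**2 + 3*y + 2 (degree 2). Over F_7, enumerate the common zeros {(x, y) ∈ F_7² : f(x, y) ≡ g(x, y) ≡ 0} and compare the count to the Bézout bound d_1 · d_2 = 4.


Common zeros: ∅; count = 0; Bézout bound = 4.

deg(f) = 2, deg(g) = 2, so Bézout bound = 4.
Scan x ∈ F_7. For each x, list the y ∈ F_7 with f(x, y) ≡ 0 and those with g(x, y) ≡ 0 (mod 7); the common zeros in that column are the intersection.
  x = 0: f ≡ 0 at y ∈ ∅; g ≡ 0 at y ∈ {1}; common: ∅.
  x = 1: f ≡ 0 at y ∈ ∅; g ≡ 0 at y ∈ {0, 4}; common: ∅.
  x = 2: f ≡ 0 at y ∈ ∅; g ≡ 0 at y ∈ {2, 4}; common: ∅.
  x = 3: f ≡ 0 at y ∈ {0}; g ≡ 0 at y ∈ ∅; common: ∅.
  x = 4: f ≡ 0 at y ∈ ∅; g ≡ 0 at y ∈ {1, 2}; common: ∅.
  x = 5: f ≡ 0 at y ∈ ∅; g ≡ 0 at y ∈ ∅; common: ∅.
  x = 6: f ≡ 0 at y ∈ ∅; g ≡ 0 at y ∈ ∅; common: ∅.
Collecting: common zeros = ∅, so the count is 0.
Comparison with the Bézout bound: 0 ≤ 4 = deg(f)·deg(g), as expected for curves with no common component (the affine F_7-count falls short of the bound because intersections may lie at infinity, over extension fields, or carry multiplicity).


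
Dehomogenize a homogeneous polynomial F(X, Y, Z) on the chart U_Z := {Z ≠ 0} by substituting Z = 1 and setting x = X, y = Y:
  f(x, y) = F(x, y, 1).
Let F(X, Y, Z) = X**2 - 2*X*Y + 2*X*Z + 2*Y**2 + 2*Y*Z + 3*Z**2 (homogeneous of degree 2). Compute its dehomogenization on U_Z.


f(x, y) = x**2 - 2*x*y + 2*x + 2*y**2 + 2*y + 3

On U_Z we set Z = 1. Each monomial c·X^i·Y^j·Z^k in F becomes c·x^i·y^j·1^k = c·x^i·y^j.
Substituting Z = 1: F(X, Y, 1) = x**2 - 2*x*y + 2*x + 2*y**2 + 2*y + 3.
Note: deg(f) ≤ deg(F) = 2; strict inequality happens when F is divisible by Z (lost terms).


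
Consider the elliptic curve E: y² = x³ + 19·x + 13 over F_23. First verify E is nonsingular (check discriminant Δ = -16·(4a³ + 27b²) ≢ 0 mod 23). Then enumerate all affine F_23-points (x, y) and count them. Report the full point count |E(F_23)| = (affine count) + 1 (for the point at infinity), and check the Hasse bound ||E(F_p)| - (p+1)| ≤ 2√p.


Affine points = {(0, 6), (0, 17), (2, 6), (2, 17), (5, 7), (5, 16), (7, 11), (7, 12), (9, 4), (9, 19), (11, 9), (11, 14), (15, 4), (15, 19), (18, 0), (21, 6), (21, 17), (22, 4), (22, 19)}; affine count = 19; |E(F_23)| = 20.

Discriminant check: Δ ∝ 4a³ + 27b² = 4·19³ + 27·13² = 4·6859 + 27·169 ≡ 6 (mod 23). Nonzero ⇒ E is nonsingular.
For each x ∈ F_23, compute rhs = x³ + 19·x + 13 mod 23, then count y ∈ F_23 with y² ≡ rhs.
  x = 0: rhs = 13, matching y values: 6, 17 (2 points).
  x = 1: rhs = 10, matching y values: none (0 points).
  x = 2: rhs = 13, matching y values: 6, 17 (2 points).
  x = 3: rhs = 5, matching y values: none (0 points).
  x = 4: rhs = 15, matching y values: none (0 points).
  x = 5: rhs = 3, matching y values: 7, 16 (2 points).
  x = 6: rhs = 21, matching y values: none (0 points).
  x = 7: rhs = 6, matching y values: 11, 12 (2 points).
  x = 8: rhs = 10, matching y values: none (0 points).
  x = 9: rhs = 16, matching y values: 4, 19 (2 points).
  x = 10: rhs = 7, matching y values: none (0 points).
  x = 11: rhs = 12, matching y values: 9, 14 (2 points).
  x = 12: rhs = 14, matching y values: none (0 points).
  x = 13: rhs = 19, matching y values: none (0 points).
  x = 14: rhs = 10, matching y values: none (0 points).
  x = 15: rhs = 16, matching y values: 4, 19 (2 points).
  x = 16: rhs = 20, matching y values: none (0 points).
  x = 17: rhs = 5, matching y values: none (0 points).
  x = 18: rhs = 0, matching y values: 0 (1 points).
  x = 19: rhs = 11, matching y values: none (0 points).
  x = 20: rhs = 21, matching y values: none (0 points).
  x = 21: rhs = 13, matching y values: 6, 17 (2 points).
  x = 22: rhs = 16, matching y values: 4, 19 (2 points).
Total affine count: 19.
Full point count |E(F_23)| = 19 + 1 = 20.
Hasse bound: |20 − (23+1)| = |-4| = 4 ≤ 2√23 ≈ 9.5917 ✓.


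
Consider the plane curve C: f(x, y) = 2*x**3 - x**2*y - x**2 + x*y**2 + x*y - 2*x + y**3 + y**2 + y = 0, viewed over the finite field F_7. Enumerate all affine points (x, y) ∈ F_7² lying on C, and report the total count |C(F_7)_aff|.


Affine F_7-points: {(0, 0), (0, 2), (0, 4), (2, 5), (3, 4), (4, 6), (5, 1), (6, 5)}; count = 8.

For each of the 49 pairs (x, y) ∈ F_7², evaluate f(x, y) mod 7. Record the zeros.
  x = 0: [0↦0, 1↦3, 2↦0, 3↦4, 4↦0, 5↦1, 6↦6]  zeros at y ∈ {0, 2, 4}
  x = 1: [0↦6, 1↦3, 2↦3, 3↦5, 4↦1, 5↦4, 6↦6]  zeros at y ∈ ∅
  x = 2: [0↦1, 1↦4, 2↦5, 3↦3, 4↦4, 5↦0, 6↦4]  zeros at y ∈ {5}
  x = 3: [0↦4, 1↦4, 2↦4, 3↦3, 4↦0, 5↦1, 6↦5]  zeros at y ∈ {4}
  x = 4: [0↦6, 1↦1, 2↦5, 3↦3, 4↦1, 5↦5, 6↦0]  zeros at y ∈ {6}
  x = 5: [0↦5, 1↦0, 2↦6, 3↦1, 4↦5, 5↦3, 6↦1]  zeros at y ∈ {1}
  x = 6: [0↦6, 1↦6, 2↦5, 3↦2, 4↦3, 5↦0, 6↦6]  zeros at y ∈ {5}
Collecting zeros: affine points = {(0, 0), (0, 2), (0, 4), (2, 5), (3, 4), (4, 6), (5, 1), (6, 5)}.
Total count |C(F_7)_aff| = 8.


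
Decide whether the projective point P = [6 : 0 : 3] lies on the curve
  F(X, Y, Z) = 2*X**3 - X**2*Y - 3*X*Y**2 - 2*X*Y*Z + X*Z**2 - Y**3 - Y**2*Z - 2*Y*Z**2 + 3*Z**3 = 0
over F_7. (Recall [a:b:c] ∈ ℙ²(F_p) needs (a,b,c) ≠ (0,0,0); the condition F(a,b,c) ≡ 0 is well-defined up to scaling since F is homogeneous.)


F(6,0,3) ≡ 0 (mod 7); P is on the curve.

Evaluate F(6, 0, 3) term-by-term (mod 7).
  2*X**3 ↦ 2·216·1·1 = 432
  -X**2*Y ↦ -1·36·0·1 = 0
  -3*X*Y**2 ↦ -3·6·0·1 = 0
  -2*X*Y*Z ↦ -2·6·0·3 = 0
  X*Z**2 ↦ 1·6·1·9 = 54
  -Y**3 ↦ -1·1·0·1 = 0
  -Y**2*Z ↦ -1·1·0·3 = 0
  -2*Y*Z**2 ↦ -2·1·0·9 = 0
  3*Z**3 ↦ 3·1·1·27 = 81
Sum: F(6, 0, 3) = (432) + (0) + (0) + (0) + (54) + (0) + (0) + (0) + (81) = 567.
Reducing mod 7: 567 ≡ 0 (mod 7).
Since F(a, b, c) ≡ 0 (mod 7), P lies on the curve.


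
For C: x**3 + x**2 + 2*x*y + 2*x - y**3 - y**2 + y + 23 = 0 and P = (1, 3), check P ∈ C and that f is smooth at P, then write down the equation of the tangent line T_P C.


Tangent line at P: 13*x - 30*y + 77 = 0.

Step 1: f(1, 3) = 0, so P lies on C.
Step 2: partial derivatives
  f_x(x, y) = 3*x**2 + 2*x + 2*y + 2, f_y(x, y) = 2*x - 3*y**2 - 2*y + 1.
  f_x(P) = 13, f_y(P) = -30 (gradient nonzero, so P is smooth).
Step 3: tangent line at P: 13·(x − 1) + -30·(y − 3) = 0.
Expanding: 13*x - 30*y + 77 = 0.


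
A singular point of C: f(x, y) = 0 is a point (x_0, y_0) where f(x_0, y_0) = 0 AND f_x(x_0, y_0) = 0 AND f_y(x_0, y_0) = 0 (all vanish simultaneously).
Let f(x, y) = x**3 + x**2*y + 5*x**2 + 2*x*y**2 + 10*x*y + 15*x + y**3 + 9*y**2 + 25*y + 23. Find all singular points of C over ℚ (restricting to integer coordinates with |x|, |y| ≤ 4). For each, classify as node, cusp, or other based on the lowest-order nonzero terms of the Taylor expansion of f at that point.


Singular points: {(-1, -2)}; classification: cusp.

Compute partial derivatives:
  f_x = 3*x**2 + 2*x*y + 10*x + 2*y**2 + 10*y + 15.
  f_y = x**2 + 4*x*y + 10*x + 3*y**2 + 18*y + 25.
Scan x_0 ∈ {−4, ..., 4}. For each x_0, f_y(x_0, y) is a polynomial in y; find its integer roots y ∈ {−4, ..., 4}, then test f_x and f at those candidates.
  x = -4: f_y(-4, y) = 3*y**2 + 2*y + 1; no integer root y with |y| ≤ 4.
  x = -3: f_y(-3, y) = 3*y**2 + 6*y + 4; no integer root y with |y| ≤ 4.
  x = -2: f_y(-2, y) = 3*y**2 + 10*y + 9; no integer root y with |y| ≤ 4.
  x = -1: f_y(-1, y) = 3*y**2 + 14*y + 16; vanishes at y ∈ {-2}. (-1, -2): f_x = 0, f = 0 — SINGULAR.
  x = 0: f_y(0, y) = 3*y**2 + 18*y + 25; no integer root y with |y| ≤ 4.
  x = 1: f_y(1, y) = 3*y**2 + 22*y + 36; no integer root y with |y| ≤ 4.
  x = 2: f_y(2, y) = 3*y**2 + 26*y + 49; no integer root y with |y| ≤ 4.
  x = 3: f_y(3, y) = 3*y**2 + 30*y + 64; no integer root y with |y| ≤ 4.
  x = 4: f_y(4, y) = 3*y**2 + 34*y + 81; no integer root y with |y| ≤ 4.
Only singular point on the grid: (-1, -2).
Classify: substitute x = -1 + u, y = -2 + v and expand: f = u**3 + u**2*v + 2*u*v**2 + v**3 + v**2.
No constant or linear terms (consistent with a singular point). Quadratic part: v**2. Cubic part: u**3 + u**2*v + 2*u*v**2 + v**3.
The quadratic part v**2 is a perfect square, so there is a single (double) tangent line v = 0, i.e. y = -2. Restricting the cubic part to that line (v = 0) leaves u**3 ≠ 0, so f is not divisible by v and the branch is v² ≈ -u**3 to lowest order — this is a cusp.
Classification: cusp.


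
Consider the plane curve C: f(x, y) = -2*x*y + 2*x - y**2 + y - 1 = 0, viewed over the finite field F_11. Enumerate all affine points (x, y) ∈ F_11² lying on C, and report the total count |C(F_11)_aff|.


Affine F_11-points: {(1, 3), (1, 7), (3, 8), (3, 9), (4, 2), (6, 0), (7, 4), (7, 5), (9, 6), (9, 10)}; count = 10.

For each of the 121 pairs (x, y) ∈ F_11², evaluate f(x, y) mod 11. Record the zeros.
  x = 0: [0↦10, 1↦10, 2↦8, 3↦4, 4↦9, 5↦1, 6↦2, 7↦1, 8↦9, 9↦4, 10↦8]  zeros at y ∈ ∅
  x = 1: [0↦1, 1↦10, 2↦6, 3↦0, 4↦3, 5↦4, 6↦3, 7↦0, 8↦6, 9↦10, 10↦1]  zeros at y ∈ {3, 7}
  x = 2: [0↦3, 1↦10, 2↦4, 3↦7, 4↦8, 5↦7, 6↦4, 7↦10, 8↦3, 9↦5, 10↦5]  zeros at y ∈ ∅
  x = 3: [0↦5, 1↦10, 2↦2, 3↦3, 4↦2, 5↦10, 6↦5, 7↦9, 8↦0, 9↦0, 10↦9]  zeros at y ∈ {8, 9}
  x = 4: [0↦7, 1↦10, 2↦0, 3↦10, 4↦7, 5↦2, 6↦6, 7↦8, 8↦8, 9↦6, 10↦2]  zeros at y ∈ {2}
  x = 5: [0↦9, 1↦10, 2↦9, 3↦6, 4↦1, 5↦5, 6↦7, 7↦7, 8↦5, 9↦1, 10↦6]  zeros at y ∈ ∅
  x = 6: [0↦0, 1↦10, 2↦7, 3↦2, 4↦6, 5↦8, 6↦8, 7↦6, 8↦2, 9↦7, 10↦10]  zeros at y ∈ {0}
  x = 7: [0↦2, 1↦10, 2↦5, 3↦9, 4↦0, 5↦0, 6↦9, 7↦5, 8↦10, 9↦2, 10↦3]  zeros at y ∈ {4, 5}
  x = 8: [0↦4, 1↦10, 2↦3, 3↦5, 4↦5, 5↦3, 6↦10, 7↦4, 8↦7, 9↦8, 10↦7]  zeros at y ∈ ∅
  x = 9: [0↦6, 1↦10, 2↦1, 3↦1, 4↦10, 5↦6, 6↦0, 7↦3, 8↦4, 9↦3, 10↦0]  zeros at y ∈ {6, 10}
  x = 10: [0↦8, 1↦10, 2↦10, 3↦8, 4↦4, 5↦9, 6↦1, 7↦2, 8↦1, 9↦9, 10↦4]  zeros at y ∈ ∅
Collecting zeros: affine points = {(1, 3), (1, 7), (3, 8), (3, 9), (4, 2), (6, 0), (7, 4), (7, 5), (9, 6), (9, 10)}.
Total count |C(F_11)_aff| = 10.


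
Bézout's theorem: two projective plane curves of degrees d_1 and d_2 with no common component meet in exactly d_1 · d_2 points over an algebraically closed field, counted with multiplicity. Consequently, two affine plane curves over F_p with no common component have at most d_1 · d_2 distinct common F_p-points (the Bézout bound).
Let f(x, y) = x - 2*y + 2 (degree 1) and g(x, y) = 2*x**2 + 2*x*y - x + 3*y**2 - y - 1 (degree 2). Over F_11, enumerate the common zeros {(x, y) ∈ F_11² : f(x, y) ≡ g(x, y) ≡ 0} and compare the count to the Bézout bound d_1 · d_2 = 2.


Common zeros: {(1, 7)}; count = 1; Bézout bound = 2.

deg(f) = 1, deg(g) = 2, so Bézout bound = 2.
Scan x ∈ F_11. For each x, list the y ∈ F_11 with f(x, y) ≡ 0 and those with g(x, y) ≡ 0 (mod 11); the common zeros in that column are the intersection.
  x = 0: f ≡ 0 at y ∈ {1}; g ≡ 0 at y ∈ ∅; common: ∅.
  x = 1: f ≡ 0 at y ∈ {7}; g ≡ 0 at y ∈ {0, 7}; common: {7}.
  x = 2: f ≡ 0 at y ∈ {2}; g ≡ 0 at y ∈ {1, 9}; common: ∅.
  x = 3: f ≡ 0 at y ∈ {8}; g ≡ 0 at y ∈ {1}; common: ∅.
  x = 4: f ≡ 0 at y ∈ {3}; g ≡ 0 at y ∈ {8}; common: ∅.
  x = 5: f ≡ 0 at y ∈ {9}; g ≡ 0 at y ∈ {0, 8}; common: ∅.
  x = 6: f ≡ 0 at y ∈ {4}; g ≡ 0 at y ∈ {2, 9}; common: ∅.
  x = 7: f ≡ 0 at y ∈ {10}; g ≡ 0 at y ∈ ∅; common: ∅.
  x = 8: f ≡ 0 at y ∈ {5}; g ≡ 0 at y ∈ ∅; common: ∅.
  x = 9: f ≡ 0 at y ∈ {0}; g ≡ 0 at y ∈ {2, 7}; common: ∅.
  x = 10: f ≡ 0 at y ∈ {6}; g ≡ 0 at y ∈ ∅; common: ∅.
Collecting: common zeros = {(1, 7)}, so the count is 1.
Comparison with the Bézout bound: 1 ≤ 2 = deg(f)·deg(g), as expected for curves with no common component (the affine F_11-count falls short of the bound because intersections may lie at infinity, over extension fields, or carry multiplicity).


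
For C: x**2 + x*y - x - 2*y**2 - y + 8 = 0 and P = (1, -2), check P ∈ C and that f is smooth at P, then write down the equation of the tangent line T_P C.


Tangent line at P: -x + 8*y + 17 = 0.

Step 1: f(1, -2) = 0, so P lies on C.
Step 2: partial derivatives
  f_x(x, y) = 2*x + y - 1, f_y(x, y) = x - 4*y - 1.
  f_x(P) = -1, f_y(P) = 8 (gradient nonzero, so P is smooth).
Step 3: tangent line at P: -1·(x − 1) + 8·(y − -2) = 0.
Expanding: -x + 8*y + 17 = 0.


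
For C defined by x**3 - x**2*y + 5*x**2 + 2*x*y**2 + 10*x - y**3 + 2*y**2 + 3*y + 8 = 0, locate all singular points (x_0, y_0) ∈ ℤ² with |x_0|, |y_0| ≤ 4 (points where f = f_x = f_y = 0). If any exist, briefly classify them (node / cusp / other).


Singular points: {(-2, -1)}; classification: cusp.

Compute partial derivatives:
  f_x = 3*x**2 - 2*x*y + 10*x + 2*y**2 + 10.
  f_y = -x**2 + 4*x*y - 3*y**2 + 4*y + 3.
Scan x_0 ∈ {−4, ..., 4}. For each x_0, f_y(x_0, y) is a polynomial in y; find its integer roots y ∈ {−4, ..., 4}, then test f_x and f at those candidates.
  x = -4: f_y(-4, y) = -3*y**2 - 12*y - 13; no integer root y with |y| ≤ 4.
  x = -3: f_y(-3, y) = -3*y**2 - 8*y - 6; no integer root y with |y| ≤ 4.
  x = -2: f_y(-2, y) = -3*y**2 - 4*y - 1; vanishes at y ∈ {-1}. (-2, -1): f_x = 0, f = 0 — SINGULAR.
  x = -1: f_y(-1, y) = 2 - 3*y**2; no integer root y with |y| ≤ 4.
  x = 0: f_y(0, y) = -3*y**2 + 4*y + 3; no integer root y with |y| ≤ 4.
  x = 1: f_y(1, y) = -3*y**2 + 8*y + 2; no integer root y with |y| ≤ 4.
  x = 2: f_y(2, y) = -3*y**2 + 12*y - 1; no integer root y with |y| ≤ 4.
  x = 3: f_y(3, y) = -3*y**2 + 16*y - 6; no integer root y with |y| ≤ 4.
  x = 4: f_y(4, y) = -3*y**2 + 20*y - 13; no integer root y with |y| ≤ 4.
Only singular point on the grid: (-2, -1).
Classify: substitute x = -2 + u, y = -1 + v and expand: f = u**3 - u**2*v + 2*u*v**2 - v**3 + v**2.
No constant or linear terms (consistent with a singular point). Quadratic part: v**2. Cubic part: u**3 - u**2*v + 2*u*v**2 - v**3.
The quadratic part v**2 is a perfect square, so there is a single (double) tangent line v = 0, i.e. y = -1. Restricting the cubic part to that line (v = 0) leaves u**3 ≠ 0, so f is not divisible by v and the branch is v² ≈ -u**3 to lowest order — this is a cusp.
Classification: cusp.


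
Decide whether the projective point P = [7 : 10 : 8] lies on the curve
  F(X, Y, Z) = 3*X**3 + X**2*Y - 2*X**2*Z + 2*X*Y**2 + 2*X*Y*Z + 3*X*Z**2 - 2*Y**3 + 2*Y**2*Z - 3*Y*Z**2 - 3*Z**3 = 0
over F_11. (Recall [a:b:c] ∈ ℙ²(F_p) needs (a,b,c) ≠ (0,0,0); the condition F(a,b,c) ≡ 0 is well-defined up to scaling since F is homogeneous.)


F(7,10,8) ≡ 6 (mod 11); P is NOT on the curve.

Evaluate F(7, 10, 8) term-by-term (mod 11).
  3*X**3 ↦ 3·343·1·1 = 1029
  X**2*Y ↦ 1·49·10·1 = 490
  -2*X**2*Z ↦ -2·49·1·8 = -784
  2*X*Y**2 ↦ 2·7·100·1 = 1400
  2*X*Y*Z ↦ 2·7·10·8 = 1120
  3*X*Z**2 ↦ 3·7·1·64 = 1344
  -2*Y**3 ↦ -2·1·1000·1 = -2000
  2*Y**2*Z ↦ 2·1·100·8 = 1600
  -3*Y*Z**2 ↦ -3·1·10·64 = -1920
  -3*Z**3 ↦ -3·1·1·512 = -1536
Sum: F(7, 10, 8) = (1029) + (490) + (-784) + (1400) + (1120) + (1344) + (-2000) + (1600) + (-1920) + (-1536) = 743.
Reducing mod 11: 743 ≡ 6 (mod 11).
Since F(a, b, c) ≡ 6 ≠ 0 (mod 11), P does NOT lie on the curve.
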